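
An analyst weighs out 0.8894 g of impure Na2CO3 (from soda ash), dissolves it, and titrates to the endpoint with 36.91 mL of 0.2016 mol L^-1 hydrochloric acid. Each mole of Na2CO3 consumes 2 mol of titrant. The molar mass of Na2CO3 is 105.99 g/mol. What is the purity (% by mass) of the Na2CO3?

n(HCl) = 0.2016 x 0.03691 = 0.007441 mol.
n(Na2CO3) = 0.007441 / 2 = 0.003721 mol.
mass of Na2CO3 = 0.003721 x 105.99 = 0.3943 g.
% purity = 0.3943 / 0.8894 x 100 = 44.3%.

44.3%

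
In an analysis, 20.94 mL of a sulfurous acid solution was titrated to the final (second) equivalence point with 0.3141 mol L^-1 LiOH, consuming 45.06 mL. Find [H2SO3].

0.338 M

n(LiOH) = 0.3141 x 0.04506 = 0.01415 mol.
At the final (second) equivalence point, 2 mol OH^- react per mol H2SO3, so n(H2SO3) = 0.01415 / 2 = 0.007077 mol.
[H2SO3] = 0.007077 / 0.02094 L = 0.338 M.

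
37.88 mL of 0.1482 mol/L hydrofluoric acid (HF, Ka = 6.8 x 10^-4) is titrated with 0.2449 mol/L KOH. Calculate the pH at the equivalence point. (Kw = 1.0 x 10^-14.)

8.07

n(HF) = 0.1482 x 0.03788 = 0.005614 mol; V(KOH) at equivalence = 0.005614/0.2449 = 0.02292 L.
At equivalence all the acid is converted to F-; total volume = 0.03788 + 0.02292 = 0.06080 L, so [F-] = 0.005614/0.06080 = 0.09233 M.
Kb = Kw/Ka = 1.0e-14 / 6.8 x 10^-4 = 1.47e-11.
[OH^-] = sqrt(Kb x [F-]) = sqrt(1.47e-11 x 0.09233) = 1.17e-6 M.
pOH = 5.93, so pH = 14.00 - 5.93 = 8.07.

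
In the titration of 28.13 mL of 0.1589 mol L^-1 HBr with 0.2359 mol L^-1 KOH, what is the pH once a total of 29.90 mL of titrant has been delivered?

n(acid) = 0.1589 x 0.02813 = 0.004470 mol; n(KOH) added = 0.2359 x 0.02990 = 0.007053 mol.
Base is in excess by 0.007053 - 0.004470 = 0.002584 mol in a total volume of 0.05803 L.
[OH^-] = 0.002584/0.05803 = 0.04452 M, so pOH = 1.35 and pH = 14.00 - 1.35 = 12.65.

12.65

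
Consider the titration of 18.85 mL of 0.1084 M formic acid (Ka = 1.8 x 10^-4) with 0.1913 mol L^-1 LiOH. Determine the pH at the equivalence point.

n(HCOOH) = 0.1084 x 0.01885 = 0.002043 mol; V(LiOH) at equivalence = 0.002043/0.1913 = 0.01068 L.
At equivalence all the acid is converted to HCOO-; total volume = 0.01885 + 0.01068 = 0.02953 L, so [HCOO-] = 0.002043/0.02953 = 0.06919 M.
Kb = Kw/Ka = 1.0e-14 / 1.8 x 10^-4 = 5.56e-11.
[OH^-] = sqrt(Kb x [HCOO-]) = sqrt(5.56e-11 x 0.06919) = 1.96e-6 M.
pOH = 5.71, so pH = 14.00 - 5.71 = 8.29.

8.29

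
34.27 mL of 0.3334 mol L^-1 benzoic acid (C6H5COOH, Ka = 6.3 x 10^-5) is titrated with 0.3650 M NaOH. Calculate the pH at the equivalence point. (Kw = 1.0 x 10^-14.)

n(C6H5COOH) = 0.3334 x 0.03427 = 0.01143 mol; V(NaOH) at equivalence = 0.01143/0.3650 = 0.03130 L.
At equivalence all the acid is converted to C6H5COO-; total volume = 0.03427 + 0.03130 = 0.06557 L, so [C6H5COO-] = 0.01143/0.06557 = 0.1742 M.
Kb = Kw/Ka = 1.0e-14 / 6.3 x 10^-5 = 1.59e-10.
[OH^-] = sqrt(Kb x [C6H5COO-]) = sqrt(1.59e-10 x 0.1742) = 5.26e-6 M.
pOH = 5.28, so pH = 14.00 - 5.28 = 8.72.

8.72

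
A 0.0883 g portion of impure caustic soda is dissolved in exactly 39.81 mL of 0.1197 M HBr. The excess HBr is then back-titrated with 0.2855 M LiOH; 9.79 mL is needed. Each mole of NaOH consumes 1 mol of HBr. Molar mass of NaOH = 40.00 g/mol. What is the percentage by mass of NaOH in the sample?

89.3%

Total n(HBr) added = 0.1197 x 0.03981 = 0.004765 mol.
n(LiOH) used = 0.2855 x 0.009790 = 0.002795 mol, which equals the excess n(HBr).
So n(HBr) consumed by the sample = 0.004765 - 0.002795 = 0.001970 mol.
n(NaOH) = 0.001970 / 1 = 0.001970 mol.
mass NaOH = 0.001970 x 40.00 = 0.07881 g, so %NaOH = 0.07881/0.0883 x 100 = 89.3%.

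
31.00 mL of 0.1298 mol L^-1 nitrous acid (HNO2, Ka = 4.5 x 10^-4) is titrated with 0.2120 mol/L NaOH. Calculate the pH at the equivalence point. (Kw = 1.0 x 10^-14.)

n(HNO2) = 0.1298 x 0.03100 = 0.004024 mol; V(NaOH) at equivalence = 0.004024/0.2120 = 0.01898 L.
At equivalence all the acid is converted to NO2-; total volume = 0.03100 + 0.01898 = 0.04998 L, so [NO2-] = 0.004024/0.04998 = 0.08051 M.
Kb = Kw/Ka = 1.0e-14 / 4.5 x 10^-4 = 2.22e-11.
[OH^-] = sqrt(Kb x [NO2-]) = sqrt(2.22e-11 x 0.08051) = 1.34e-6 M.
pOH = 5.87, so pH = 14.00 - 5.87 = 8.13.

8.13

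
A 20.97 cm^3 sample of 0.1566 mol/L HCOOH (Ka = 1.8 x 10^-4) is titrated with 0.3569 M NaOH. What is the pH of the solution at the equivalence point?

8.39

n(HCOOH) = 0.1566 x 0.02097 = 0.003284 mol; V(NaOH) at equivalence = 0.003284/0.3569 = 0.009201 L.
At equivalence all the acid is converted to HCOO-; total volume = 0.02097 + 0.009201 = 0.03017 L, so [HCOO-] = 0.003284/0.03017 = 0.1088 M.
Kb = Kw/Ka = 1.0e-14 / 1.8 x 10^-4 = 5.56e-11.
[OH^-] = sqrt(Kb x [HCOO-]) = sqrt(5.56e-11 x 0.1088) = 2.46e-6 M.
pOH = 5.61, so pH = 14.00 - 5.61 = 8.39.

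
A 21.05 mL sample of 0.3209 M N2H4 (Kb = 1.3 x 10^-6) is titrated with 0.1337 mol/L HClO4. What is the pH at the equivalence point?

n(N2H4) = 0.3209 x 0.02105 = 0.006755 mol; V(HClO4) at equivalence = 0.006755/0.1337 = 0.05052 L.
At equivalence the base is fully converted to N2H5+; total volume = 0.07157 L, so [N2H5+] = 0.006755/0.07157 = 0.09438 M.
Ka(N2H5+) = Kw/Kb = 1.0e-14 / 1.3 x 10^-6 = 7.69e-9.
[H^+] = sqrt(Ka x [N2H5+]) = sqrt(7.69e-9 x 0.09438) = 2.69e-5 M.
pH = -log(2.69e-5) = 4.57.

4.57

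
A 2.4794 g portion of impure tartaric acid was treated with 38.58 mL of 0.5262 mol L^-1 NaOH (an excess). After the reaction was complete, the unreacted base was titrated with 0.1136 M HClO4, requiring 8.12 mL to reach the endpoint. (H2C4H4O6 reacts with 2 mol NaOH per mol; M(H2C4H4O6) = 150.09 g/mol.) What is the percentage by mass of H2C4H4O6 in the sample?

58.7%

Total n(NaOH) added = 0.5262 x 0.03858 = 0.02030 mol.
n(HClO4) used = 0.1136 x 0.008120 = 0.0009224 mol, which equals the excess n(NaOH).
So n(NaOH) consumed by the sample = 0.02030 - 0.0009224 = 0.01938 mol.
n(H2C4H4O6) = 0.01938 / 2 = 0.009689 mol.
mass H2C4H4O6 = 0.009689 x 150.09 = 1.454 g, so %H2C4H4O6 = 1.454/2.4794 x 100 = 58.7%.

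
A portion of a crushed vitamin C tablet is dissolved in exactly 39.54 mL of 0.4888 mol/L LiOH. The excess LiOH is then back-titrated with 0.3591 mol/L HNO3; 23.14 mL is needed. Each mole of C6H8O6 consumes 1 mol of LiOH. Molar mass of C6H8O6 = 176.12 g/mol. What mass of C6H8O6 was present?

Total n(LiOH) added = 0.4888 x 0.03954 = 0.01933 mol.
n(HNO3) used = 0.3591 x 0.02314 = 0.008310 mol, which equals the excess n(LiOH).
So n(LiOH) consumed by the sample = 0.01933 - 0.008310 = 0.01102 mol.
n(C6H8O6) = 0.01102 / 1 = 0.01102 mol.
mass = 0.01102 mol x 176.12 g/mol = 1.94 g.

1.94 g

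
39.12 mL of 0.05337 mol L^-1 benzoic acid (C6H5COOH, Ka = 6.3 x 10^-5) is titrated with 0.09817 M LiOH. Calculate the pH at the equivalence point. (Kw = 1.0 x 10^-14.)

n(C6H5COOH) = 0.05337 x 0.03912 = 0.002088 mol; V(LiOH) at equivalence = 0.002088/0.09817 = 0.02127 L.
At equivalence all the acid is converted to C6H5COO-; total volume = 0.03912 + 0.02127 = 0.06039 L, so [C6H5COO-] = 0.002088/0.06039 = 0.03457 M.
Kb = Kw/Ka = 1.0e-14 / 6.3 x 10^-5 = 1.59e-10.
[OH^-] = sqrt(Kb x [C6H5COO-]) = sqrt(1.59e-10 x 0.03457) = 2.34e-6 M.
pOH = 5.63, so pH = 14.00 - 5.63 = 8.37.

8.37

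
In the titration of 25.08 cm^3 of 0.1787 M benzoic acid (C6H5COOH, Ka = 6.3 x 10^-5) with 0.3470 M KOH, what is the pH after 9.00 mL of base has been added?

Initial n(C6H5COOH) = 0.1787 x 0.02508 = 0.004482 mol.
n(KOH) added = 0.3470 x 0.009000 = 0.003123 mol, converting that many moles of C6H5COOH to C6H5COO-.
Remaining n(C6H5COOH) = 0.001359 mol; n(C6H5COO-) = 0.003123 mol.
By Henderson-Hasselbalch, pH = pKa + log([A^-]/[HA]) = 4.20 + log(0.003123/0.001359) = 4.20 + (+0.36) = 4.56.

4.56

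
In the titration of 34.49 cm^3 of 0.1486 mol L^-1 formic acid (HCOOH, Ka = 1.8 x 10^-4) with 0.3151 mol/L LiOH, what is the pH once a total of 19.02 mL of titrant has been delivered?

n(acid) = 0.1486 x 0.03449 = 0.005125 mol; n(LiOH) added = 0.3151 x 0.01902 = 0.005993 mol.
Base is in excess by 0.005993 - 0.005125 = 0.0008680 mol in a total volume of 0.05351 L.
[OH^-] = 0.0008680/0.05351 = 0.01622 M, so pOH = 1.79 and pH = 14.00 - 1.79 = 12.21.

12.21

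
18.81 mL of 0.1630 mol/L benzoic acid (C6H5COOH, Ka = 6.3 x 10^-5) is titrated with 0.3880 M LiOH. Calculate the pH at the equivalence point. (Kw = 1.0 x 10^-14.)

n(C6H5COOH) = 0.1630 x 0.01881 = 0.003066 mol; V(LiOH) at equivalence = 0.003066/0.3880 = 0.007902 L.
At equivalence all the acid is converted to C6H5COO-; total volume = 0.01881 + 0.007902 = 0.02671 L, so [C6H5COO-] = 0.003066/0.02671 = 0.1148 M.
Kb = Kw/Ka = 1.0e-14 / 6.3 x 10^-5 = 1.59e-10.
[OH^-] = sqrt(Kb x [C6H5COO-]) = sqrt(1.59e-10 x 0.1148) = 4.27e-6 M.
pOH = 5.37, so pH = 14.00 - 5.37 = 8.63.

8.63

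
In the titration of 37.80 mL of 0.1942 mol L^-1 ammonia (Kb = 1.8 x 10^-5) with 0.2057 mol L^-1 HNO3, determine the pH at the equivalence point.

n(NH3) = 0.1942 x 0.03780 = 0.007341 mol; V(HNO3) at equivalence = 0.007341/0.2057 = 0.03569 L.
At equivalence the base is fully converted to NH4+; total volume = 0.07349 L, so [NH4+] = 0.007341/0.07349 = 0.09989 M.
Ka(NH4+) = Kw/Kb = 1.0e-14 / 1.8 x 10^-5 = 5.56e-10.
[H^+] = sqrt(Ka x [NH4+]) = sqrt(5.56e-10 x 0.09989) = 7.45e-6 M.
pH = -log(7.45e-6) = 5.13.

5.13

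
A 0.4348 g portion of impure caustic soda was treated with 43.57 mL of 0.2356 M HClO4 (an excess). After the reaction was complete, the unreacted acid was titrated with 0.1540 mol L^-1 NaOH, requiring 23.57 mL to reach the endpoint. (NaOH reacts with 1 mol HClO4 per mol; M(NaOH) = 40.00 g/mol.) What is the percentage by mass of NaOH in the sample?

Total n(HClO4) added = 0.2356 x 0.04357 = 0.01027 mol.
n(NaOH) used = 0.1540 x 0.02357 = 0.003630 mol, which equals the excess n(HClO4).
So n(HClO4) consumed by the sample = 0.01027 - 0.003630 = 0.006635 mol.
n(NaOH) = 0.006635 / 1 = 0.006635 mol.
mass NaOH = 0.006635 x 40.00 = 0.2654 g, so %NaOH = 0.2654/0.4348 x 100 = 61.0%.

61.0%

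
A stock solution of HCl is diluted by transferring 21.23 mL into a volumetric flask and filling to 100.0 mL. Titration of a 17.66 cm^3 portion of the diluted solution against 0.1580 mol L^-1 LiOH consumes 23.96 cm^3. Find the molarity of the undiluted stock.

n(LiOH) = 0.1580 x 0.02396 = 0.003786 mol.
n(HCl) in the aliquot = 0.003786 mol.
[diluted HCl] = 0.003786 / 0.01766 = 0.2144 M.
Dilution factor = 100.0/21.23 = 4.710, so [stock] = 0.2144 x 4.710 = 1.01 M.

1.01 M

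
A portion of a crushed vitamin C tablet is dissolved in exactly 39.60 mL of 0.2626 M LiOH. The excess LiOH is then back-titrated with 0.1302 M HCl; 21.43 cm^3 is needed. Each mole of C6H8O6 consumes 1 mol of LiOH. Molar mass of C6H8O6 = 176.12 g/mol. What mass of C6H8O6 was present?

1.34 g

Total n(LiOH) added = 0.2626 x 0.03960 = 0.01040 mol.
n(HCl) used = 0.1302 x 0.02143 = 0.002790 mol, which equals the excess n(LiOH).
So n(LiOH) consumed by the sample = 0.01040 - 0.002790 = 0.007609 mol.
n(C6H8O6) = 0.007609 / 1 = 0.007609 mol.
mass = 0.007609 mol x 176.12 g/mol = 1.34 g.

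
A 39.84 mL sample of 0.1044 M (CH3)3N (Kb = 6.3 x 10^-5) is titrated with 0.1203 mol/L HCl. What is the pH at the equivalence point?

n((CH3)3N) = 0.1044 x 0.03984 = 0.004159 mol; V(HCl) at equivalence = 0.004159/0.1203 = 0.03457 L.
At equivalence the base is fully converted to (CH3)3NH+; total volume = 0.07441 L, so [(CH3)3NH+] = 0.004159/0.07441 = 0.05589 M.
Ka((CH3)3NH+) = Kw/Kb = 1.0e-14 / 6.3 x 10^-5 = 1.59e-10.
[H^+] = sqrt(Ka x [(CH3)3NH+]) = sqrt(1.59e-10 x 0.05589) = 2.98e-6 M.
pH = -log(2.98e-6) = 5.53.

5.53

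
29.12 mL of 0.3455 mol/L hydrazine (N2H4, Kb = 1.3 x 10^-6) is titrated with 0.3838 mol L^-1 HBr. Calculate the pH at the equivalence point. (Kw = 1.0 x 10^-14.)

n(N2H4) = 0.3455 x 0.02912 = 0.01006 mol; V(HBr) at equivalence = 0.01006/0.3838 = 0.02621 L.
At equivalence the base is fully converted to N2H5+; total volume = 0.05533 L, so [N2H5+] = 0.01006/0.05533 = 0.1818 M.
Ka(N2H5+) = Kw/Kb = 1.0e-14 / 1.3 x 10^-6 = 7.69e-9.
[H^+] = sqrt(Ka x [N2H5+]) = sqrt(7.69e-9 x 0.1818) = 3.74e-5 M.
pH = -log(3.74e-5) = 4.43.

4.43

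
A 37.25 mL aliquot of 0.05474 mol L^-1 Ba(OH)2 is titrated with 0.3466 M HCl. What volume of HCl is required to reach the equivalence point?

n(Ba(OH)2) = 0.05474 mol/L x 0.03725 L = 0.002039 mol.
The neutralisation is 1 Ba(OH)2 : 2 HCl, so n(HCl) = 0.002039 x 2/1 = 0.004078 mol.
V(HCl) = 0.004078 / 0.3466 = 0.01177 L = 11.8 mL.

11.8 mL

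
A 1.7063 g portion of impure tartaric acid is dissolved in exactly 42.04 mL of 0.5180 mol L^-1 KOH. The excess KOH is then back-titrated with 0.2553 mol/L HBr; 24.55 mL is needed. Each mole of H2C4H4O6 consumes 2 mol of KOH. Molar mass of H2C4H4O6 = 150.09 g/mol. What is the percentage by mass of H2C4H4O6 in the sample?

68.2%

Total n(KOH) added = 0.5180 x 0.04204 = 0.02178 mol.
n(HBr) used = 0.2553 x 0.02455 = 0.006268 mol, which equals the excess n(KOH).
So n(KOH) consumed by the sample = 0.02178 - 0.006268 = 0.01551 mol.
n(H2C4H4O6) = 0.01551 / 2 = 0.007755 mol.
mass H2C4H4O6 = 0.007755 x 150.09 = 1.164 g, so %H2C4H4O6 = 1.164/1.7063 x 100 = 68.2%.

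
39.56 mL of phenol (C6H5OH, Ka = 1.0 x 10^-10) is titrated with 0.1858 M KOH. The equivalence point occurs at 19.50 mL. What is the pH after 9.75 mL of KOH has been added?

9.75 mL is exactly half the equivalence volume (19.50/2), i.e. the half-equivalence point.
There, n(HA) = n(A^-), so pH = pKa = -log(1.0 x 10^-10) = 10.00.

10.00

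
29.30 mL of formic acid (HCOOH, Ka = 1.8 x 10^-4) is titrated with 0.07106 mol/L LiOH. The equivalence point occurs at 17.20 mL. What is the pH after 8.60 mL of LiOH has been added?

3.74

8.60 mL is exactly half the equivalence volume (17.20/2), i.e. the half-equivalence point.
There, n(HA) = n(A^-), so pH = pKa = -log(1.8 x 10^-4) = 3.74.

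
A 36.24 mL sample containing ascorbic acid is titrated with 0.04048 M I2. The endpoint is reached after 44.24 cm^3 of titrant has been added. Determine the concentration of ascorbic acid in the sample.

0.0494 M

n(I2) = 0.04048 x 0.04424 = 0.001791 mol.
From the balanced equation, 1 mol I2 reacts with 1 mol ascorbic acid, so n(ascorbic acid) = 0.001791 x 1/1 = 0.001791 mol.
[ascorbic acid] = 0.001791 / 0.03624 L = 0.0494 M.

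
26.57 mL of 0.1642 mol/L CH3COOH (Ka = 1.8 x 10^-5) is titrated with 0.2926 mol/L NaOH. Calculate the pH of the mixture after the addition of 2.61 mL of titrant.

Initial n(CH3COOH) = 0.1642 x 0.02657 = 0.004363 mol.
n(NaOH) added = 0.2926 x 0.002610 = 0.0007637 mol, converting that many moles of CH3COOH to CH3COO-.
Remaining n(CH3COOH) = 0.003599 mol; n(CH3COO-) = 0.0007637 mol.
By Henderson-Hasselbalch, pH = pKa + log([A^-]/[HA]) = 4.74 + log(0.0007637/0.003599) = 4.74 + (-0.67) = 4.07.

4.07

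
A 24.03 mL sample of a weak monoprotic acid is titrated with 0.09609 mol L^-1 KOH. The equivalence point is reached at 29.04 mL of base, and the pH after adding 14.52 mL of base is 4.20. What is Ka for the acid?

6.3 x 10^-5

14.52 mL is half of the equivalence volume, so this is the half-equivalence point where [HA] = [A^-].
At half-equivalence pH = pKa, so pKa = 4.20.
Ka = 10^(-4.20) = 6.3 x 10^-5.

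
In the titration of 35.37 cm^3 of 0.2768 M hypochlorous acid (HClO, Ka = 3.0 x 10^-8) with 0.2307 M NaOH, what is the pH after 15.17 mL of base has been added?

7.27

Initial n(HClO) = 0.2768 x 0.03537 = 0.009790 mol.
n(NaOH) added = 0.2307 x 0.01517 = 0.003500 mol, converting that many moles of HClO to ClO-.
Remaining n(HClO) = 0.006291 mol; n(ClO-) = 0.003500 mol.
By Henderson-Hasselbalch, pH = pKa + log([A^-]/[HA]) = 7.52 + log(0.003500/0.006291) = 7.52 + (-0.25) = 7.27.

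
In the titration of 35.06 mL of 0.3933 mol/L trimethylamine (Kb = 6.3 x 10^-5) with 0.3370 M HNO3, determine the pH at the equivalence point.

n((CH3)3N) = 0.3933 x 0.03506 = 0.01379 mol; V(HNO3) at equivalence = 0.01379/0.3370 = 0.04092 L.
At equivalence the base is fully converted to (CH3)3NH+; total volume = 0.07598 L, so [(CH3)3NH+] = 0.01379/0.07598 = 0.1815 M.
Ka((CH3)3NH+) = Kw/Kb = 1.0e-14 / 6.3 x 10^-5 = 1.59e-10.
[H^+] = sqrt(Ka x [(CH3)3NH+]) = sqrt(1.59e-10 x 0.1815) = 5.37e-6 M.
pH = -log(5.37e-6) = 5.27.

5.27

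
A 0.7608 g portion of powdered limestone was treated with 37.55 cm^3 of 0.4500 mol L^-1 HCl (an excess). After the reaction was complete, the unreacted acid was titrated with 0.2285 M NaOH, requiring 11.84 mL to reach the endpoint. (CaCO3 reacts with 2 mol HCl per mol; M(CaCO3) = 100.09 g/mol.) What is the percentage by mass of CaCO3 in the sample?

Total n(HCl) added = 0.4500 x 0.03755 = 0.01690 mol.
n(NaOH) used = 0.2285 x 0.01184 = 0.002705 mol, which equals the excess n(HCl).
So n(HCl) consumed by the sample = 0.01690 - 0.002705 = 0.01419 mol.
n(CaCO3) = 0.01419 / 2 = 0.007096 mol.
mass CaCO3 = 0.007096 x 100.09 = 0.7102 g, so %CaCO3 = 0.7102/0.7608 x 100 = 93.4%.

93.4%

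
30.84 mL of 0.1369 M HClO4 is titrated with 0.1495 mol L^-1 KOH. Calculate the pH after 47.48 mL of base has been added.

12.56

n(acid) = 0.1369 x 0.03084 = 0.004222 mol; n(KOH) added = 0.1495 x 0.04748 = 0.007098 mol.
Base is in excess by 0.007098 - 0.004222 = 0.002876 mol in a total volume of 0.07832 L.
[OH^-] = 0.002876/0.07832 = 0.03672 M, so pOH = 1.44 and pH = 14.00 - 1.44 = 12.56.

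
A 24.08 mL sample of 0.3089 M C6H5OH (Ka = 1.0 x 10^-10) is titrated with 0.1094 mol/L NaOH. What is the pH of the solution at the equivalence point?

11.45

n(C6H5OH) = 0.3089 x 0.02408 = 0.007438 mol; V(NaOH) at equivalence = 0.007438/0.1094 = 0.06799 L.
At equivalence all the acid is converted to C6H5O-; total volume = 0.02408 + 0.06799 = 0.09207 L, so [C6H5O-] = 0.007438/0.09207 = 0.08079 M.
Kb = Kw/Ka = 1.0e-14 / 1.0 x 10^-10 = 0.000100.
[OH^-] = sqrt(Kb x [C6H5O-]) = sqrt(0.000100 x 0.08079) = 0.00284 M.
pOH = 2.55, so pH = 14.00 - 2.55 = 11.45.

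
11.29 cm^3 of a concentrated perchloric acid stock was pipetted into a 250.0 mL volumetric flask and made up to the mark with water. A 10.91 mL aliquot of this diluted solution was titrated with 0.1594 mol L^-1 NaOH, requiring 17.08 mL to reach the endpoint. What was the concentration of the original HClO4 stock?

5.53 M

n(NaOH) = 0.1594 x 0.01708 = 0.002723 mol.
n(HClO4) in the aliquot = 0.002723 mol.
[diluted HClO4] = 0.002723 / 0.01091 = 0.2495 M.
Dilution factor = 250.0/11.29 = 22.14, so [stock] = 0.2495 x 22.14 = 5.53 M.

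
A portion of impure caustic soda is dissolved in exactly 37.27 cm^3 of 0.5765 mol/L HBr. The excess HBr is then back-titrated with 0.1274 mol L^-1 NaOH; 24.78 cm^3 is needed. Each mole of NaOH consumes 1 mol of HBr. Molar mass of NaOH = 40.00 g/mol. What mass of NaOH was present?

Total n(HBr) added = 0.5765 x 0.03727 = 0.02149 mol.
n(NaOH) used = 0.1274 x 0.02478 = 0.003157 mol, which equals the excess n(HBr).
So n(HBr) consumed by the sample = 0.02149 - 0.003157 = 0.01833 mol.
n(NaOH) = 0.01833 / 1 = 0.01833 mol.
mass = 0.01833 mol x 40.00 g/mol = 0.733 g.

0.733 g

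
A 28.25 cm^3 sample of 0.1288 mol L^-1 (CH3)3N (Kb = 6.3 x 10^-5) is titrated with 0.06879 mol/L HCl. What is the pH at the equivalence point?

n((CH3)3N) = 0.1288 x 0.02825 = 0.003639 mol; V(HCl) at equivalence = 0.003639/0.06879 = 0.05289 L.
At equivalence the base is fully converted to (CH3)3NH+; total volume = 0.08114 L, so [(CH3)3NH+] = 0.003639/0.08114 = 0.04484 M.
Ka((CH3)3NH+) = Kw/Kb = 1.0e-14 / 6.3 x 10^-5 = 1.59e-10.
[H^+] = sqrt(Ka x [(CH3)3NH+]) = sqrt(1.59e-10 x 0.04484) = 2.67e-6 M.
pH = -log(2.67e-6) = 5.57.

5.57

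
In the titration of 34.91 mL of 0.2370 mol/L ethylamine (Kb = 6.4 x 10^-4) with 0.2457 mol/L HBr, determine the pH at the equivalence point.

n(C2H5NH2) = 0.2370 x 0.03491 = 0.008274 mol; V(HBr) at equivalence = 0.008274/0.2457 = 0.03367 L.
At equivalence the base is fully converted to C2H5NH3+; total volume = 0.06858 L, so [C2H5NH3+] = 0.008274/0.06858 = 0.1206 M.
Ka(C2H5NH3+) = Kw/Kb = 1.0e-14 / 6.4 x 10^-4 = 1.56e-11.
[H^+] = sqrt(Ka x [C2H5NH3+]) = sqrt(1.56e-11 x 0.1206) = 1.37e-6 M.
pH = -log(1.37e-6) = 5.86.

5.86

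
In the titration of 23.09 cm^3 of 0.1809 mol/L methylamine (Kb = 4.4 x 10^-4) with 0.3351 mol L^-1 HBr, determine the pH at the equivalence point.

n(CH3NH2) = 0.1809 x 0.02309 = 0.004177 mol; V(HBr) at equivalence = 0.004177/0.3351 = 0.01246 L.
At equivalence the base is fully converted to CH3NH3+; total volume = 0.03555 L, so [CH3NH3+] = 0.004177/0.03555 = 0.1175 M.
Ka(CH3NH3+) = Kw/Kb = 1.0e-14 / 4.4 x 10^-4 = 2.27e-11.
[H^+] = sqrt(Ka x [CH3NH3+]) = sqrt(2.27e-11 x 0.1175) = 1.63e-6 M.
pH = -log(1.63e-6) = 5.79.

5.79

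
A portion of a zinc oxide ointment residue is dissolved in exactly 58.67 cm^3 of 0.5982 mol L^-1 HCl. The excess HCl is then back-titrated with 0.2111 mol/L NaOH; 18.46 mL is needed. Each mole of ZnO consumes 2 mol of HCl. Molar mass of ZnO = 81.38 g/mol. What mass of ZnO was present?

Total n(HCl) added = 0.5982 x 0.05867 = 0.03510 mol.
n(NaOH) used = 0.2111 x 0.01846 = 0.003897 mol, which equals the excess n(HCl).
So n(HCl) consumed by the sample = 0.03510 - 0.003897 = 0.03120 mol.
n(ZnO) = 0.03120 / 2 = 0.01560 mol.
mass = 0.01560 mol x 81.38 g/mol = 1.27 g.

1.27 g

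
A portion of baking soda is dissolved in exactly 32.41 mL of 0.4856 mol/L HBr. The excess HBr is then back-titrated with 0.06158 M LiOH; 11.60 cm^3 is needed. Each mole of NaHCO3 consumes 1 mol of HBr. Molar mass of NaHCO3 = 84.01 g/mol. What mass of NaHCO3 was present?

1.26 g

Total n(HBr) added = 0.4856 x 0.03241 = 0.01574 mol.
n(LiOH) used = 0.06158 x 0.01160 = 0.0007143 mol, which equals the excess n(HBr).
So n(HBr) consumed by the sample = 0.01574 - 0.0007143 = 0.01502 mol.
n(NaHCO3) = 0.01502 / 1 = 0.01502 mol.
mass = 0.01502 mol x 84.01 g/mol = 1.26 g.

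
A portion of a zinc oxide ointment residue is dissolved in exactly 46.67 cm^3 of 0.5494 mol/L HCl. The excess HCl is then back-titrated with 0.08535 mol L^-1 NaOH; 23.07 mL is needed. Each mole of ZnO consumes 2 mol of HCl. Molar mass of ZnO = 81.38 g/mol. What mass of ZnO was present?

0.963 g

Total n(HCl) added = 0.5494 x 0.04667 = 0.02564 mol.
n(NaOH) used = 0.08535 x 0.02307 = 0.001969 mol, which equals the excess n(HCl).
So n(HCl) consumed by the sample = 0.02564 - 0.001969 = 0.02367 mol.
n(ZnO) = 0.02367 / 2 = 0.01184 mol.
mass = 0.01184 mol x 81.38 g/mol = 0.963 g.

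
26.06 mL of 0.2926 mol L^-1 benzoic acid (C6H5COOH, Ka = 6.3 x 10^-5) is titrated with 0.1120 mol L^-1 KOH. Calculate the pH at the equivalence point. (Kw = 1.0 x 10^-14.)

8.55

n(C6H5COOH) = 0.2926 x 0.02606 = 0.007625 mol; V(KOH) at equivalence = 0.007625/0.1120 = 0.06808 L.
At equivalence all the acid is converted to C6H5COO-; total volume = 0.02606 + 0.06808 = 0.09414 L, so [C6H5COO-] = 0.007625/0.09414 = 0.08100 M.
Kb = Kw/Ka = 1.0e-14 / 6.3 x 10^-5 = 1.59e-10.
[OH^-] = sqrt(Kb x [C6H5COO-]) = sqrt(1.59e-10 x 0.08100) = 3.59e-6 M.
pOH = 5.45, so pH = 14.00 - 5.45 = 8.55.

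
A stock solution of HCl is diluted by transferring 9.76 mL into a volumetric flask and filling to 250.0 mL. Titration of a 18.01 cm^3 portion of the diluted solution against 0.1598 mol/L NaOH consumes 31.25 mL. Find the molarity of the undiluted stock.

n(NaOH) = 0.1598 x 0.03125 = 0.004994 mol.
n(HCl) in the aliquot = 0.004994 mol.
[diluted HCl] = 0.004994 / 0.01801 = 0.2773 M.
Dilution factor = 250.0/9.760 = 25.61, so [stock] = 0.2773 x 25.61 = 7.10 M.

7.10 M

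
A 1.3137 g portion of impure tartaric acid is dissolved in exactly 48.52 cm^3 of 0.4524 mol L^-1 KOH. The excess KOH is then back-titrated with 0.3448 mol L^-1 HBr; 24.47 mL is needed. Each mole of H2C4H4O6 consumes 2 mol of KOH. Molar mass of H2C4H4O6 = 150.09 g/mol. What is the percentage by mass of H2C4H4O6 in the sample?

77.2%

Total n(KOH) added = 0.4524 x 0.04852 = 0.02195 mol.
n(HBr) used = 0.3448 x 0.02447 = 0.008437 mol, which equals the excess n(KOH).
So n(KOH) consumed by the sample = 0.02195 - 0.008437 = 0.01351 mol.
n(H2C4H4O6) = 0.01351 / 2 = 0.006757 mol.
mass H2C4H4O6 = 0.006757 x 150.09 = 1.014 g, so %H2C4H4O6 = 1.014/1.3137 x 100 = 77.2%.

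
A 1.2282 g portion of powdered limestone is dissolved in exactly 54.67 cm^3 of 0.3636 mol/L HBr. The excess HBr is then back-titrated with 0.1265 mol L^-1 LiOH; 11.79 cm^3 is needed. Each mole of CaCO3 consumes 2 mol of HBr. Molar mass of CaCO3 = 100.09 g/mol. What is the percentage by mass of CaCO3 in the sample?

Total n(HBr) added = 0.3636 x 0.05467 = 0.01988 mol.
n(LiOH) used = 0.1265 x 0.01179 = 0.001491 mol, which equals the excess n(HBr).
So n(HBr) consumed by the sample = 0.01988 - 0.001491 = 0.01839 mol.
n(CaCO3) = 0.01839 / 2 = 0.009193 mol.
mass CaCO3 = 0.009193 x 100.09 = 0.9202 g, so %CaCO3 = 0.9202/1.2282 x 100 = 74.9%.

74.9%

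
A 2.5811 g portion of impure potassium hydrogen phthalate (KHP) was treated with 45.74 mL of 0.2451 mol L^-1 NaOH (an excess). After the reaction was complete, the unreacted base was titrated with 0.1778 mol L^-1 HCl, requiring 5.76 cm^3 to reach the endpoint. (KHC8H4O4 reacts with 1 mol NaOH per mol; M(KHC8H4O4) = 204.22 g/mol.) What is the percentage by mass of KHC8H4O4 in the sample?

Total n(NaOH) added = 0.2451 x 0.04574 = 0.01121 mol.
n(HCl) used = 0.1778 x 0.005760 = 0.001024 mol, which equals the excess n(NaOH).
So n(NaOH) consumed by the sample = 0.01121 - 0.001024 = 0.01019 mol.
n(KHC8H4O4) = 0.01019 / 1 = 0.01019 mol.
mass KHC8H4O4 = 0.01019 x 204.22 = 2.080 g, so %KHC8H4O4 = 2.080/2.5811 x 100 = 80.6%.

80.6%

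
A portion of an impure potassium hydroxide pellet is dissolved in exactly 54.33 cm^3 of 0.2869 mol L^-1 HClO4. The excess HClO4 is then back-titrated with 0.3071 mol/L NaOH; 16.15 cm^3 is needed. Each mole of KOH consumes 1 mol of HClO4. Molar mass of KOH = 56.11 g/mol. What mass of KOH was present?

0.596 g

Total n(HClO4) added = 0.2869 x 0.05433 = 0.01559 mol.
n(NaOH) used = 0.3071 x 0.01615 = 0.004960 mol, which equals the excess n(HClO4).
So n(HClO4) consumed by the sample = 0.01559 - 0.004960 = 0.01063 mol.
n(KOH) = 0.01063 / 1 = 0.01063 mol.
mass = 0.01063 mol x 56.11 g/mol = 0.596 g.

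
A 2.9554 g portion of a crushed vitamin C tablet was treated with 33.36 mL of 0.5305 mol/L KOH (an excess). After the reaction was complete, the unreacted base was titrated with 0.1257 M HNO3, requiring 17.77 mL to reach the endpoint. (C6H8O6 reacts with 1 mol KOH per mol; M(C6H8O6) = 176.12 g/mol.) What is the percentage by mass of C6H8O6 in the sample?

Total n(KOH) added = 0.5305 x 0.03336 = 0.01770 mol.
n(HNO3) used = 0.1257 x 0.01777 = 0.002234 mol, which equals the excess n(KOH).
So n(KOH) consumed by the sample = 0.01770 - 0.002234 = 0.01546 mol.
n(C6H8O6) = 0.01546 / 1 = 0.01546 mol.
mass C6H8O6 = 0.01546 x 176.12 = 2.723 g, so %C6H8O6 = 2.723/2.9554 x 100 = 92.2%.

92.2%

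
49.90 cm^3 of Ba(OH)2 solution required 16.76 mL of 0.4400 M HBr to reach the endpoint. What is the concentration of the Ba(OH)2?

n(HBr) delivered = 0.4400 x 0.01676 = 0.007374 mol.
The reaction is 1 Ba(OH)2 + 2 HBr, so n(Ba(OH)2) = 0.007374 x 1/2 = 0.003687 mol.
[Ba(OH)2] = 0.003687 mol / 0.04990 L = 0.0739 M.

0.0739 M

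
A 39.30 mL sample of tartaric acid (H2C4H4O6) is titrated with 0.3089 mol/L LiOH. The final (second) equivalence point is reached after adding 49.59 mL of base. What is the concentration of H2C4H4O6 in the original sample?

n(LiOH) = 0.3089 x 0.04959 = 0.01532 mol.
At the final (second) equivalence point, 2 mol OH^- react per mol H2C4H4O6, so n(H2C4H4O6) = 0.01532 / 2 = 0.007659 mol.
[H2C4H4O6] = 0.007659 / 0.03930 L = 0.195 M.

0.195 M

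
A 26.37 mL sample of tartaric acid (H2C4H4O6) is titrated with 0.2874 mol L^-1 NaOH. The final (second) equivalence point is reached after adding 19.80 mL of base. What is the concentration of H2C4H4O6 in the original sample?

0.108 M

n(NaOH) = 0.2874 x 0.01980 = 0.005691 mol.
At the final (second) equivalence point, 2 mol OH^- react per mol H2C4H4O6, so n(H2C4H4O6) = 0.005691 / 2 = 0.002845 mol.
[H2C4H4O6] = 0.002845 / 0.02637 L = 0.108 M.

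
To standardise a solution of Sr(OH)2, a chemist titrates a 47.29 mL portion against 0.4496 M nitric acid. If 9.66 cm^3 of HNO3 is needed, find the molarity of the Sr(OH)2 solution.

0.0459 M

n(HNO3) delivered = 0.4496 x 0.009660 = 0.004343 mol.
The reaction is 1 Sr(OH)2 + 2 HNO3, so n(Sr(OH)2) = 0.004343 x 1/2 = 0.002172 mol.
[Sr(OH)2] = 0.002172 mol / 0.04729 L = 0.0459 M.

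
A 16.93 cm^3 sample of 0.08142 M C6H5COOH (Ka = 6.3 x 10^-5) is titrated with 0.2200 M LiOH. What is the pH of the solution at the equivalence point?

n(C6H5COOH) = 0.08142 x 0.01693 = 0.001378 mol; V(LiOH) at equivalence = 0.001378/0.2200 = 0.006266 L.
At equivalence all the acid is converted to C6H5COO-; total volume = 0.01693 + 0.006266 = 0.02320 L, so [C6H5COO-] = 0.001378/0.02320 = 0.05943 M.
Kb = Kw/Ka = 1.0e-14 / 6.3 x 10^-5 = 1.59e-10.
[OH^-] = sqrt(Kb x [C6H5COO-]) = sqrt(1.59e-10 x 0.05943) = 3.07e-6 M.
pOH = 5.51, so pH = 14.00 - 5.51 = 8.49.

8.49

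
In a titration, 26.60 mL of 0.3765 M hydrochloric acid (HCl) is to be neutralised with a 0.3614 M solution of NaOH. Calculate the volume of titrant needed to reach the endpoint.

27.7 mL

n(HCl) = 0.3765 mol/L x 0.02660 L = 0.01001 mol.
At equivalence n(NaOH) = n(HCl) = 0.01001 mol.
V(NaOH) = 0.01001 / 0.3614 = 0.02771 L = 27.7 mL.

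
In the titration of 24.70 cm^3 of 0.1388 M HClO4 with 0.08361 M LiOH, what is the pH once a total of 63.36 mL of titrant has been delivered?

12.33

n(acid) = 0.1388 x 0.02470 = 0.003428 mol; n(LiOH) added = 0.08361 x 0.06336 = 0.005298 mol.
Base is in excess by 0.005298 - 0.003428 = 0.001869 mol in a total volume of 0.08806 L.
[OH^-] = 0.001869/0.08806 = 0.02123 M, so pOH = 1.67 and pH = 14.00 - 1.67 = 12.33.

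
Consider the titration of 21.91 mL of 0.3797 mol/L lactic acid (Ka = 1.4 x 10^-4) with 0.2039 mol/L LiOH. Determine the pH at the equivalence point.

n(HC3H5O3) = 0.3797 x 0.02191 = 0.008319 mol; V(LiOH) at equivalence = 0.008319/0.2039 = 0.04080 L.
At equivalence all the acid is converted to C3H5O3-; total volume = 0.02191 + 0.04080 = 0.06271 L, so [C3H5O3-] = 0.008319/0.06271 = 0.1327 M.
Kb = Kw/Ka = 1.0e-14 / 1.4 x 10^-4 = 7.14e-11.
[OH^-] = sqrt(Kb x [C3H5O3-]) = sqrt(7.14e-11 x 0.1327) = 3.08e-6 M.
pOH = 5.51, so pH = 14.00 - 5.51 = 8.49.

8.49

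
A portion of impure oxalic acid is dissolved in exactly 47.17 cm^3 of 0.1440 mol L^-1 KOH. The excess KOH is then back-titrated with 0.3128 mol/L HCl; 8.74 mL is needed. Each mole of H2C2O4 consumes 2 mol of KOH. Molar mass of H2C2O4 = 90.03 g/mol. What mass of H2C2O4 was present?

Total n(KOH) added = 0.1440 x 0.04717 = 0.006792 mol.
n(HCl) used = 0.3128 x 0.008740 = 0.002734 mol, which equals the excess n(KOH).
So n(KOH) consumed by the sample = 0.006792 - 0.002734 = 0.004059 mol.
n(H2C2O4) = 0.004059 / 2 = 0.002029 mol.
mass = 0.002029 mol x 90.03 g/mol = 0.183 g.

0.183 g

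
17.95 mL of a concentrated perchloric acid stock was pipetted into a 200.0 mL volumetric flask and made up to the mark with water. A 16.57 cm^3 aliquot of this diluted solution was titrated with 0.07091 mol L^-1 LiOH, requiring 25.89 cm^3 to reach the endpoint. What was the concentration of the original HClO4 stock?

1.23 M

n(LiOH) = 0.07091 x 0.02589 = 0.001836 mol.
n(HClO4) in the aliquot = 0.001836 mol.
[diluted HClO4] = 0.001836 / 0.01657 = 0.1108 M.
Dilution factor = 200.0/17.95 = 11.14, so [stock] = 0.1108 x 11.14 = 1.23 M.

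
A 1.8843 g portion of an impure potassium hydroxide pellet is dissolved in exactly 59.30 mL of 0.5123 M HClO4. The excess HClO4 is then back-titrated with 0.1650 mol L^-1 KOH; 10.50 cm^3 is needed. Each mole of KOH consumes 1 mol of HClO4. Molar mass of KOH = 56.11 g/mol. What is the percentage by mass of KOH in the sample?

Total n(HClO4) added = 0.5123 x 0.05930 = 0.03038 mol.
n(KOH) used = 0.1650 x 0.01050 = 0.001733 mol, which equals the excess n(HClO4).
So n(HClO4) consumed by the sample = 0.03038 - 0.001733 = 0.02865 mol.
n(KOH) = 0.02865 / 1 = 0.02865 mol.
mass KOH = 0.02865 x 56.11 = 1.607 g, so %KOH = 1.607/1.8843 x 100 = 85.3%.

85.3%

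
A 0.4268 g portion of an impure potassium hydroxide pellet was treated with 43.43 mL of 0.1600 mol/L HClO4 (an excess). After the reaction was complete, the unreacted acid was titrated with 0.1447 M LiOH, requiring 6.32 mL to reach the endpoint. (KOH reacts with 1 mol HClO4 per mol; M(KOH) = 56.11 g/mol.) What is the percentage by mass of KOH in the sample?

79.3%

Total n(HClO4) added = 0.1600 x 0.04343 = 0.006949 mol.
n(LiOH) used = 0.1447 x 0.006320 = 0.0009145 mol, which equals the excess n(HClO4).
So n(HClO4) consumed by the sample = 0.006949 - 0.0009145 = 0.006034 mol.
n(KOH) = 0.006034 / 1 = 0.006034 mol.
mass KOH = 0.006034 x 56.11 = 0.3386 g, so %KOH = 0.3386/0.4268 x 100 = 79.3%.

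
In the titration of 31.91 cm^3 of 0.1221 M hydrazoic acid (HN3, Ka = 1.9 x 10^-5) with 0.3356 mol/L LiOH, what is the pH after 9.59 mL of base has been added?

Initial n(HN3) = 0.1221 x 0.03191 = 0.003896 mol.
n(LiOH) added = 0.3356 x 0.009590 = 0.003218 mol, converting that many moles of HN3 to N3-.
Remaining n(HN3) = 0.0006778 mol; n(N3-) = 0.003218 mol.
By Henderson-Hasselbalch, pH = pKa + log([A^-]/[HA]) = 4.72 + log(0.003218/0.0006778) = 4.72 + (+0.68) = 5.40.

5.40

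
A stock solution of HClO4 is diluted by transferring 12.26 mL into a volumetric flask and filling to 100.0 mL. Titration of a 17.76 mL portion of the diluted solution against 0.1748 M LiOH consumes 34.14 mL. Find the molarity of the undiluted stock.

2.74 M

n(LiOH) = 0.1748 x 0.03414 = 0.005968 mol.
n(HClO4) in the aliquot = 0.005968 mol.
[diluted HClO4] = 0.005968 / 0.01776 = 0.3360 M.
Dilution factor = 100.0/12.26 = 8.157, so [stock] = 0.3360 x 8.157 = 2.74 M.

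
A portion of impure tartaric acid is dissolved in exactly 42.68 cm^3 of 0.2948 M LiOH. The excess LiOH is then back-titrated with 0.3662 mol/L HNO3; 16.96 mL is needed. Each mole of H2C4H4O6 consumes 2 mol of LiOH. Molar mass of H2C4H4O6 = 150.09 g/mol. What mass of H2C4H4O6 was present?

0.478 g

Total n(LiOH) added = 0.2948 x 0.04268 = 0.01258 mol.
n(HNO3) used = 0.3662 x 0.01696 = 0.006211 mol, which equals the excess n(LiOH).
So n(LiOH) consumed by the sample = 0.01258 - 0.006211 = 0.006371 mol.
n(H2C4H4O6) = 0.006371 / 2 = 0.003186 mol.
mass = 0.003186 mol x 150.09 g/mol = 0.478 g.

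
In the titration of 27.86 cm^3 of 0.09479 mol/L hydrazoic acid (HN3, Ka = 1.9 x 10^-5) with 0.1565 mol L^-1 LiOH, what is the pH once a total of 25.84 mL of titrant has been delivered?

12.42

n(acid) = 0.09479 x 0.02786 = 0.002641 mol; n(LiOH) added = 0.1565 x 0.02584 = 0.004044 mol.
Base is in excess by 0.004044 - 0.002641 = 0.001403 mol in a total volume of 0.05370 L.
[OH^-] = 0.001403/0.05370 = 0.02613 M, so pOH = 1.58 and pH = 14.00 - 1.58 = 12.42.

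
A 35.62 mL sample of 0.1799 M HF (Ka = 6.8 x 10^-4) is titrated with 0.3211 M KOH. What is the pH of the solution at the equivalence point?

n(HF) = 0.1799 x 0.03562 = 0.006408 mol; V(KOH) at equivalence = 0.006408/0.3211 = 0.01996 L.
At equivalence all the acid is converted to F-; total volume = 0.03562 + 0.01996 = 0.05558 L, so [F-] = 0.006408/0.05558 = 0.1153 M.
Kb = Kw/Ka = 1.0e-14 / 6.8 x 10^-4 = 1.47e-11.
[OH^-] = sqrt(Kb x [F-]) = sqrt(1.47e-11 x 0.1153) = 1.30e-6 M.
pOH = 5.89, so pH = 14.00 - 5.89 = 8.11.

8.11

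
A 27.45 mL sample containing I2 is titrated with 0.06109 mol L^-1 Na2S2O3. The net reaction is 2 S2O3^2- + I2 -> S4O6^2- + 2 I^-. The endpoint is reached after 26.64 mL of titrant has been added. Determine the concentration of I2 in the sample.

0.0296 M

n(Na2S2O3) = 0.06109 x 0.02664 = 0.001627 mol.
From the balanced equation, 2 mol Na2S2O3 reacts with 1 mol I2, so n(I2) = 0.001627 x 1/2 = 0.0008137 mol.
[I2] = 0.0008137 / 0.02745 L = 0.0296 M.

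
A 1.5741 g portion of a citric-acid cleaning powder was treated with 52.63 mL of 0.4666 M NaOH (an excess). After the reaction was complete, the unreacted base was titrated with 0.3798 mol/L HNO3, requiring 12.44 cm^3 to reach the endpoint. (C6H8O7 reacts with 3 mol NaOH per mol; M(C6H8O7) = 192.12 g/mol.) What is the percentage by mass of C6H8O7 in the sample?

80.7%

Total n(NaOH) added = 0.4666 x 0.05263 = 0.02456 mol.
n(HNO3) used = 0.3798 x 0.01244 = 0.004725 mol, which equals the excess n(NaOH).
So n(NaOH) consumed by the sample = 0.02456 - 0.004725 = 0.01983 mol.
n(C6H8O7) = 0.01983 / 3 = 0.006611 mol.
mass C6H8O7 = 0.006611 x 192.12 = 1.270 g, so %C6H8O7 = 1.270/1.5741 x 100 = 80.7%.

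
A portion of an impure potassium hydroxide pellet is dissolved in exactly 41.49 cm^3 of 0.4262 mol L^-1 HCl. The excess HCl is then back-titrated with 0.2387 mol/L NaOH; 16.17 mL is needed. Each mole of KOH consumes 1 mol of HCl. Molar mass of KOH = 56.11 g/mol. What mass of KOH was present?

0.776 g

Total n(HCl) added = 0.4262 x 0.04149 = 0.01768 mol.
n(NaOH) used = 0.2387 x 0.01617 = 0.003860 mol, which equals the excess n(HCl).
So n(HCl) consumed by the sample = 0.01768 - 0.003860 = 0.01382 mol.
n(KOH) = 0.01382 / 1 = 0.01382 mol.
mass = 0.01382 mol x 56.11 g/mol = 0.776 g.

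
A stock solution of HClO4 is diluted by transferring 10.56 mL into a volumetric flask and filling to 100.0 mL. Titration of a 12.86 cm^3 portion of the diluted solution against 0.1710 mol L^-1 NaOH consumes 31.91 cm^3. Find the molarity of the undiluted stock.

n(NaOH) = 0.1710 x 0.03191 = 0.005457 mol.
n(HClO4) in the aliquot = 0.005457 mol.
[diluted HClO4] = 0.005457 / 0.01286 = 0.4243 M.
Dilution factor = 100.0/10.56 = 9.470, so [stock] = 0.4243 x 9.470 = 4.02 M.

4.02 M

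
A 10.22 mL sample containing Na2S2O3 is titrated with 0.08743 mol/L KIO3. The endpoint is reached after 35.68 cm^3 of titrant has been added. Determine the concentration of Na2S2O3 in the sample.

1.83 M

n(KIO3) = 0.08743 x 0.03568 = 0.003120 mol.
From the balanced equation, 1 mol KIO3 reacts with 6 mol Na2S2O3, so n(Na2S2O3) = 0.003120 x 6/1 = 0.01872 mol.
[Na2S2O3] = 0.01872 / 0.01022 L = 1.83 M.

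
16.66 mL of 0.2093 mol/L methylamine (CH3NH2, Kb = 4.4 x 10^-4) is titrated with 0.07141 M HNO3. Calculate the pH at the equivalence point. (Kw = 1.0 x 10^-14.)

n(CH3NH2) = 0.2093 x 0.01666 = 0.003487 mol; V(HNO3) at equivalence = 0.003487/0.07141 = 0.04883 L.
At equivalence the base is fully converted to CH3NH3+; total volume = 0.06549 L, so [CH3NH3+] = 0.003487/0.06549 = 0.05324 M.
Ka(CH3NH3+) = Kw/Kb = 1.0e-14 / 4.4 x 10^-4 = 2.27e-11.
[H^+] = sqrt(Ka x [CH3NH3+]) = sqrt(2.27e-11 x 0.05324) = 1.10e-6 M.
pH = -log(1.10e-6) = 5.96.

5.96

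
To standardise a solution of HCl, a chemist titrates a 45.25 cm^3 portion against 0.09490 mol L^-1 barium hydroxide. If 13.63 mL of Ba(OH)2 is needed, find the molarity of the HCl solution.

n(Ba(OH)2) delivered = 0.09490 x 0.01363 = 0.001293 mol.
The reaction is 2 HCl + 1 Ba(OH)2, so n(HCl) = 0.001293 x 2/1 = 0.002587 mol.
[HCl] = 0.002587 mol / 0.04525 L = 0.0572 M.

0.0572 M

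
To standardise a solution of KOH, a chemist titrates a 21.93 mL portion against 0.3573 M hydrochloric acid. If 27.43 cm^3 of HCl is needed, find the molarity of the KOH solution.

n(HCl) delivered = 0.3573 x 0.02743 = 0.009801 mol.
For a 1:1 reaction, n(KOH) = 0.009801 mol.
[KOH] = 0.009801 mol / 0.02193 L = 0.447 M.

0.447 M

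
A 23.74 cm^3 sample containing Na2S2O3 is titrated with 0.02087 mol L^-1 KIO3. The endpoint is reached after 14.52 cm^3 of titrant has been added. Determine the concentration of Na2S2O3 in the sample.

0.0766 M

n(KIO3) = 0.02087 x 0.01452 = 0.0003030 mol.
From the balanced equation, 1 mol KIO3 reacts with 6 mol Na2S2O3, so n(Na2S2O3) = 0.0003030 x 6/1 = 0.001818 mol.
[Na2S2O3] = 0.001818 / 0.02374 L = 0.0766 M.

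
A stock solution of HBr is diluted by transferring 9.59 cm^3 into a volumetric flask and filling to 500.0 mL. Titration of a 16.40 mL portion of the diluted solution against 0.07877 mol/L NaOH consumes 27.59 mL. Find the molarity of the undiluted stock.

n(NaOH) = 0.07877 x 0.02759 = 0.002173 mol.
n(HBr) in the aliquot = 0.002173 mol.
[diluted HBr] = 0.002173 / 0.01640 = 0.1325 M.
Dilution factor = 500.0/9.590 = 52.14, so [stock] = 0.1325 x 52.14 = 6.91 M.

6.91 M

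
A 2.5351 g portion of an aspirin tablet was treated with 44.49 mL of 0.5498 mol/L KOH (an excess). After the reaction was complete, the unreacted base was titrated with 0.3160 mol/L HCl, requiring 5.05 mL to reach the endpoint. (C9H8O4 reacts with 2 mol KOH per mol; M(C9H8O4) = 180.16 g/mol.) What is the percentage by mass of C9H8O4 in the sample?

Total n(KOH) added = 0.5498 x 0.04449 = 0.02446 mol.
n(HCl) used = 0.3160 x 0.005050 = 0.001596 mol, which equals the excess n(KOH).
So n(KOH) consumed by the sample = 0.02446 - 0.001596 = 0.02286 mol.
n(C9H8O4) = 0.02286 / 2 = 0.01143 mol.
mass C9H8O4 = 0.01143 x 180.16 = 2.060 g, so %C9H8O4 = 2.060/2.5351 x 100 = 81.2%.

81.2%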